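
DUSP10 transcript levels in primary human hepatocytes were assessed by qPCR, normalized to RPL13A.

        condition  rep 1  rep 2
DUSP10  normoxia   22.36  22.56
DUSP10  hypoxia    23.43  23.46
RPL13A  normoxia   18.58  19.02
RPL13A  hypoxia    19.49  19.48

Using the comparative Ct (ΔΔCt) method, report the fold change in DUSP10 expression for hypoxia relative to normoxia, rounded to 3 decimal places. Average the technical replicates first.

Mean Ct: DUSP10 normoxia 22.460; DUSP10 hypoxia 23.445; RPL13A normoxia 18.800; RPL13A hypoxia 19.485
ΔCt(normoxia) = 22.460 − 18.800 = 3.660
ΔCt(hypoxia) = 23.445 − 19.485 = 3.960
ΔΔCt = 3.960 − 3.660 = 0.300
Fold change = 2^(−0.300) = 0.8123

0.812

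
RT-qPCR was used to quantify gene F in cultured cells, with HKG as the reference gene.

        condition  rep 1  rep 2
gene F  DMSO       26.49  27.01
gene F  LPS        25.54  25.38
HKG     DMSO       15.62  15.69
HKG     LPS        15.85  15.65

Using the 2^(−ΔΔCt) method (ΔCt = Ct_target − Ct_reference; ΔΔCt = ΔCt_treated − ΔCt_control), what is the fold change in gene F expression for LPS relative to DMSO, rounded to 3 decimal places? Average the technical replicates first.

Mean Ct: gene F DMSO 26.750; gene F LPS 25.460; HKG DMSO 15.655; HKG LPS 15.750
ΔCt(DMSO) = 26.750 − 15.655 = 11.095
ΔCt(LPS) = 25.460 − 15.750 = 9.710
ΔΔCt = 9.710 − 11.095 = -1.385
Fold change = 2^(−(-1.385)) = 2^1.385 = 2.6117

2.612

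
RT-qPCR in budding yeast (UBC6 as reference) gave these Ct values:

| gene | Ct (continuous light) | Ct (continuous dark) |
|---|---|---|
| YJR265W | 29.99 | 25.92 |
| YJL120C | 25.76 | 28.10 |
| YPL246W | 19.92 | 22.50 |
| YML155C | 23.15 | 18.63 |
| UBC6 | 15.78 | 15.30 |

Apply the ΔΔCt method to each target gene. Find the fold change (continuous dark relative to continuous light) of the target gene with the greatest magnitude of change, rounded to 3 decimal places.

YJR265W: ΔΔCt = (25.92−15.30) − (29.99−15.78) = 10.62 − 14.21 = -3.59; fold change = 2^3.59 = 12.042
YJL120C: ΔΔCt = (28.10−15.30) − (25.76−15.78) = 12.80 − 9.98 = 2.82; fold change = 2^-2.82 = 0.142
YPL246W: ΔΔCt = (22.50−15.30) − (19.92−15.78) = 7.20 − 4.14 = 3.06; fold change = 2^-3.06 = 0.120
YML155C: ΔΔCt = (18.63−15.30) − (23.15−15.78) = 3.33 − 7.37 = -4.04; fold change = 2^4.04 = 16.450
YML155C has the largest |ΔΔCt| = 4.04.

16.450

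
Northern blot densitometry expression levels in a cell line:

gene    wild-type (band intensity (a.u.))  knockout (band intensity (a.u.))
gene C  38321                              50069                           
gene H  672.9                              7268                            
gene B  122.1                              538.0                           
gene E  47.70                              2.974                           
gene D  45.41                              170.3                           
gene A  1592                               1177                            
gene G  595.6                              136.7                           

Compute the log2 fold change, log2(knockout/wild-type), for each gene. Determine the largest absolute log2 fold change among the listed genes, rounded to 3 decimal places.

log2(50069/38321) = 0.386  (gene C)
log2(7268/672.9) = 3.433  (gene H)
log2(538.0/122.1) = 2.140  (gene B)
log2(2.974/47.70) = -4.004  (gene E)
log2(170.3/45.41) = 1.907  (gene D)
log2(1177/1592) = -0.436  (gene A)
log2(136.7/595.6) = -2.123  (gene G)
The largest magnitude belongs to gene E.

4.004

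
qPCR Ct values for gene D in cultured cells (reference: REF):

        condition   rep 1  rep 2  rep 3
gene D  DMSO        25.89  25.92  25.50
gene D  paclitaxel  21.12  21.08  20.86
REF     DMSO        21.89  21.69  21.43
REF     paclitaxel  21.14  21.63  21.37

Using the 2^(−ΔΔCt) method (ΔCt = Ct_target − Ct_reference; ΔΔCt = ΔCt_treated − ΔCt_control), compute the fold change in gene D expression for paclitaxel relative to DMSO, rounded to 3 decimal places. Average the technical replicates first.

22.009

Mean Ct: gene D DMSO 25.770; gene D paclitaxel 21.020; REF DMSO 21.670; REF paclitaxel 21.380
ΔCt(DMSO) = 25.770 − 21.670 = 4.100
ΔCt(paclitaxel) = 21.020 − 21.380 = -0.360
ΔΔCt = -0.360 − 4.100 = -4.460
Fold change = 2^(−(-4.460)) = 2^4.460 = 22.0087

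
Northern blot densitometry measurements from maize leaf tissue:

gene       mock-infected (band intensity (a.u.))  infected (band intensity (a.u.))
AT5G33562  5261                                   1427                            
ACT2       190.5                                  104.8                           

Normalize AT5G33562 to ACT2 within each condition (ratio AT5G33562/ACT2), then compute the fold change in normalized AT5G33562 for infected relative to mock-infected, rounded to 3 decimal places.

AT5G33562/ACT2 (mock-infected) = 5261 / 190.5 = 27.617
AT5G33562/ACT2 (infected) = 1427 / 104.8 = 13.616
Fold change = 13.616 / 27.617 = 0.4930

0.493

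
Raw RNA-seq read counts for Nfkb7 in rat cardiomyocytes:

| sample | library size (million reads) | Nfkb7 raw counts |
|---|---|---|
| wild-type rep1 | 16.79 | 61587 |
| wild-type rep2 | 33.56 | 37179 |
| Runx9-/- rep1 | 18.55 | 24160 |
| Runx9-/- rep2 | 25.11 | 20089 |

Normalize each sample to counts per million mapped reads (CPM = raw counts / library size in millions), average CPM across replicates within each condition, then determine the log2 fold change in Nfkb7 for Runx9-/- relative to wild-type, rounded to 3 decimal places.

-1.184

CPM(wild-type rep1) = 61587 / 16.79 = 3668.0762
CPM(wild-type rep2) = 37179 / 33.56 = 1107.8367
CPM(Runx9-/- rep1) = 24160 / 18.55 = 1302.4259
CPM(Runx9-/- rep2) = 20089 / 25.11 = 800.0398
mean CPM(wild-type) = 2387.9565; mean CPM(Runx9-/-) = 1051.2329
Fold change = 1051.2329 / 2387.9565 = 0.44022
log2(0.44022) = -1.1837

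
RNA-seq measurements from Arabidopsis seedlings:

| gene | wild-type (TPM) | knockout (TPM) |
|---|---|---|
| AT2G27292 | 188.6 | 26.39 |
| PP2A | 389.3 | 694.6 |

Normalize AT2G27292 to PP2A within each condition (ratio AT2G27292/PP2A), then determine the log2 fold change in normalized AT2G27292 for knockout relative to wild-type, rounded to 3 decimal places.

AT2G27292/PP2A (wild-type) = 188.6 / 389.3 = 0.48446
AT2G27292/PP2A (knockout) = 26.39 / 694.6 = 0.037993
Fold change = 0.037993 / 0.48446 = 0.0784
log2(0.0784) = -3.6726

-3.673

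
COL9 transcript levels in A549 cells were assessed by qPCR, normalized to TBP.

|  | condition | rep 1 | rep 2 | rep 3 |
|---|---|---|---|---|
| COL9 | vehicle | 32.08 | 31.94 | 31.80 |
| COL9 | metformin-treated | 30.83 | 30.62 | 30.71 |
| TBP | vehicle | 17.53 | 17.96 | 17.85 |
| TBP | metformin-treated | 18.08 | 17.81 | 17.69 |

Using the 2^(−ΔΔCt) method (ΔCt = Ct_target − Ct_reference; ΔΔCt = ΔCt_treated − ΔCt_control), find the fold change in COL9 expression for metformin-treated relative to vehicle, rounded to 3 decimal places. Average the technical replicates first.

Mean Ct: COL9 vehicle 31.940; COL9 metformin-treated 30.720; TBP vehicle 17.780; TBP metformin-treated 17.860
ΔCt(vehicle) = 31.940 − 17.780 = 14.160
ΔCt(metformin-treated) = 30.720 − 17.860 = 12.860
ΔΔCt = 12.860 − 14.160 = -1.300
Fold change = 2^(−(-1.300)) = 2^1.300 = 2.4623

2.462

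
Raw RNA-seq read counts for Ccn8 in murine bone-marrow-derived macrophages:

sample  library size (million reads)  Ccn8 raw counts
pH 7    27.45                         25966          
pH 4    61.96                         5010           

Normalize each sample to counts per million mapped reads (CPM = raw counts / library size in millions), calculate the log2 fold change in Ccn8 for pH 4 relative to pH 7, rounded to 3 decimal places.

CPM(pH 7) = 25966 / 27.45 = 945.9381
CPM(pH 4) = 5010 / 61.96 = 80.8586
Fold change = 80.8586 / 945.9381 = 0.08548
log2(0.08548) = -3.5483

-3.548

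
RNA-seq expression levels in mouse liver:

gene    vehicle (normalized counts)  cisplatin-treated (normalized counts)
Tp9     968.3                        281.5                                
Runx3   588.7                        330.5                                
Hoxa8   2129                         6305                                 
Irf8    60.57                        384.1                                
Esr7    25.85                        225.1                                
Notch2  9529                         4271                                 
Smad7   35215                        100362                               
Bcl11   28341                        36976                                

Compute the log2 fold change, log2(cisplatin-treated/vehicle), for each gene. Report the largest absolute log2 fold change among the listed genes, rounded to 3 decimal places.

log2(281.5/968.3) = -1.782  (Tp9)
log2(330.5/588.7) = -0.833  (Runx3)
log2(6305/2129) = 1.566  (Hoxa8)
log2(384.1/60.57) = 2.665  (Irf8)
log2(225.1/25.85) = 3.122  (Esr7)
log2(4271/9529) = -1.158  (Notch2)
log2(100362/35215) = 1.511  (Smad7)
log2(36976/28341) = 0.384  (Bcl11)
The largest magnitude belongs to Esr7.

3.122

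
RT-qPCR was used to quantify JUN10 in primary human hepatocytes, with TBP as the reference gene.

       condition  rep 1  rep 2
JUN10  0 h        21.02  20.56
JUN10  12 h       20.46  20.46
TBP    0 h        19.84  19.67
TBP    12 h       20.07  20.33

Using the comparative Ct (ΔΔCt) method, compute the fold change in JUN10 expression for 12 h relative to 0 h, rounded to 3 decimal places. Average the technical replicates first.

Mean Ct: JUN10 0 h 20.790; JUN10 12 h 20.460; TBP 0 h 19.755; TBP 12 h 20.200
ΔCt(0 h) = 20.790 − 19.755 = 1.035
ΔCt(12 h) = 20.460 − 20.200 = 0.260
ΔΔCt = 0.260 − 1.035 = -0.775
Fold change = 2^(−(-0.775)) = 2^0.775 = 1.7112

1.711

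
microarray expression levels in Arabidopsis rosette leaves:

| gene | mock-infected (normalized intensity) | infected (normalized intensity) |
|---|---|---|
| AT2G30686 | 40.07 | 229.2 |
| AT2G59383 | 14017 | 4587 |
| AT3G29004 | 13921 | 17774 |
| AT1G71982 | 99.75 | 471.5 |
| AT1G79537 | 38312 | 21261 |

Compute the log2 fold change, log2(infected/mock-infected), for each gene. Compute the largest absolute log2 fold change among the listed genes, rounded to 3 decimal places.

log2(229.2/40.07) = 2.516  (AT2G30686)
log2(4587/14017) = -1.612  (AT2G59383)
log2(17774/13921) = 0.353  (AT3G29004)
log2(471.5/99.75) = 2.241  (AT1G71982)
log2(21261/38312) = -0.850  (AT1G79537)
The largest magnitude belongs to AT2G30686.

2.516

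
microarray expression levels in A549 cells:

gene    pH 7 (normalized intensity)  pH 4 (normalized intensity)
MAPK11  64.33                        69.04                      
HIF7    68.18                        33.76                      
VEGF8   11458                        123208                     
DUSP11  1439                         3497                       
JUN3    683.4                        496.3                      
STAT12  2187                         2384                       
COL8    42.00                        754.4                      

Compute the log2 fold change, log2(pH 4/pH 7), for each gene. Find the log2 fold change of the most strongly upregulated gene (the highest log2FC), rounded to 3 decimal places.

log2(69.04/64.33) = 0.102  (MAPK11)
log2(33.76/68.18) = -1.014  (HIF7)
log2(123208/11458) = 3.427  (VEGF8)
log2(3497/1439) = 1.281  (DUSP11)
log2(496.3/683.4) = -0.462  (JUN3)
log2(2384/2187) = 0.124  (STAT12)
log2(754.4/42.00) = 4.167  (COL8)
COL8 is most strongly upregulated.

4.167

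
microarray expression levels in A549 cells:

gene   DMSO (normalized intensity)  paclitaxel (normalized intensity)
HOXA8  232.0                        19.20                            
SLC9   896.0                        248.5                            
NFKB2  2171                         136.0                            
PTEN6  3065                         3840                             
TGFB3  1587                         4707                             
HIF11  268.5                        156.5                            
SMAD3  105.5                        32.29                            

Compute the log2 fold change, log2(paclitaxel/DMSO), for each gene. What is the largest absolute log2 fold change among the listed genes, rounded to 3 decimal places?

3.997

log2(19.20/232.0) = -3.595  (HOXA8)
log2(248.5/896.0) = -1.850  (SLC9)
log2(136.0/2171) = -3.997  (NFKB2)
log2(3840/3065) = 0.325  (PTEN6)
log2(4707/1587) = 1.569  (TGFB3)
log2(156.5/268.5) = -0.779  (HIF11)
log2(32.29/105.5) = -1.708  (SMAD3)
The largest magnitude belongs to NFKB2.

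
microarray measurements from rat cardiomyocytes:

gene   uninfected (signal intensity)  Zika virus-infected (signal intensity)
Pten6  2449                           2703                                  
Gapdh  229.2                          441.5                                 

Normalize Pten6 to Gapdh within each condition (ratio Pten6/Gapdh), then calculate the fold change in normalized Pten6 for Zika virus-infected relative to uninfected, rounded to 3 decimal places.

0.573

Pten6/Gapdh (uninfected) = 2449 / 229.2 = 10.685
Pten6/Gapdh (Zika virus-infected) = 2703 / 441.5 = 6.1223
Fold change = 6.1223 / 10.685 = 0.5730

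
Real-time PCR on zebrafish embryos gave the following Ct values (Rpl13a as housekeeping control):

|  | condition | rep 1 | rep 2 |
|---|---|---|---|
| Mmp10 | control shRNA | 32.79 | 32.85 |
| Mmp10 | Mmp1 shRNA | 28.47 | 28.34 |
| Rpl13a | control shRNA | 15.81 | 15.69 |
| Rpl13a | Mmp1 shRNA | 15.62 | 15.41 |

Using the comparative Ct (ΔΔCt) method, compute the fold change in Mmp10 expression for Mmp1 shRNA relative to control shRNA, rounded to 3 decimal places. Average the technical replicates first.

18.126

Mean Ct: Mmp10 control shRNA 32.820; Mmp10 Mmp1 shRNA 28.405; Rpl13a control shRNA 15.750; Rpl13a Mmp1 shRNA 15.515
ΔCt(control shRNA) = 32.820 − 15.750 = 17.070
ΔCt(Mmp1 shRNA) = 28.405 − 15.515 = 12.890
ΔΔCt = 12.890 − 17.070 = -4.180
Fold change = 2^(−(-4.180)) = 2^4.180 = 18.1261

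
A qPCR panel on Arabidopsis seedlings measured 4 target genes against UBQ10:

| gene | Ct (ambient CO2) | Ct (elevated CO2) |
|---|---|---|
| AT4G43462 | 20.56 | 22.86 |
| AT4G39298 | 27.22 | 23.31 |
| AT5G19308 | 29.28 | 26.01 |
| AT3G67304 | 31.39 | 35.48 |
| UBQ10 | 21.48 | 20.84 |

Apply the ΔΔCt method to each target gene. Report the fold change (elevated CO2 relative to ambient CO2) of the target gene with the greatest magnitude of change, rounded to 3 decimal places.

0.038

AT4G43462: ΔΔCt = (22.86−20.84) − (20.56−21.48) = 2.02 − (-0.92) = 2.94; fold change = 2^-2.94 = 0.130
AT4G39298: ΔΔCt = (23.31−20.84) − (27.22−21.48) = 2.47 − 5.74 = -3.27; fold change = 2^3.27 = 9.646
AT5G19308: ΔΔCt = (26.01−20.84) − (29.28−21.48) = 5.17 − 7.80 = -2.63; fold change = 2^2.63 = 6.190
AT3G67304: ΔΔCt = (35.48−20.84) − (31.39−21.48) = 14.64 − 9.91 = 4.73; fold change = 2^-4.73 = 0.038
AT3G67304 has the largest |ΔΔCt| = 4.73.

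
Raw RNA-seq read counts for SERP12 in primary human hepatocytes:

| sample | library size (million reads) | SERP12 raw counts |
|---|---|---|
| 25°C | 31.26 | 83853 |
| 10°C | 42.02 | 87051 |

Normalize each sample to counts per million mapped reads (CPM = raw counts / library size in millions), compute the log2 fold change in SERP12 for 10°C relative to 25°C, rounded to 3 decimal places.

-0.373

CPM(25°C) = 83853 / 31.26 = 2682.4376
CPM(10°C) = 87051 / 42.02 = 2071.6564
Fold change = 2071.6564 / 2682.4376 = 0.77230
log2(0.77230) = -0.3728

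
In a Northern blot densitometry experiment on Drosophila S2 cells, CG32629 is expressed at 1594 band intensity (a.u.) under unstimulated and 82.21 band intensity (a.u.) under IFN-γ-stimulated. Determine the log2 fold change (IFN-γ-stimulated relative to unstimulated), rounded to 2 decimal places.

Fold change = 82.21 / 1594 = 0.0516
log2(0.0516) = -4.277

-4.28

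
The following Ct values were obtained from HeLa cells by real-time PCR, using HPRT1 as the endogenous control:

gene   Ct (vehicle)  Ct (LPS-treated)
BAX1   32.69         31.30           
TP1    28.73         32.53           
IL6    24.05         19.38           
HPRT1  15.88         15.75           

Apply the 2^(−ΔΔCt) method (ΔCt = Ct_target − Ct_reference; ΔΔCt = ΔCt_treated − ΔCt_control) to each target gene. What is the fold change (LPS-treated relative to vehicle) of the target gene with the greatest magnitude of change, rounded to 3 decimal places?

23.264

BAX1: ΔΔCt = (31.30−15.75) − (32.69−15.88) = 15.55 − 16.81 = -1.26; fold change = 2^1.26 = 2.395
TP1: ΔΔCt = (32.53−15.75) − (28.73−15.88) = 16.78 − 12.85 = 3.93; fold change = 2^-3.93 = 0.066
IL6: ΔΔCt = (19.38−15.75) − (24.05−15.88) = 3.63 − 8.17 = -4.54; fold change = 2^4.54 = 23.264
IL6 has the largest |ΔΔCt| = 4.54.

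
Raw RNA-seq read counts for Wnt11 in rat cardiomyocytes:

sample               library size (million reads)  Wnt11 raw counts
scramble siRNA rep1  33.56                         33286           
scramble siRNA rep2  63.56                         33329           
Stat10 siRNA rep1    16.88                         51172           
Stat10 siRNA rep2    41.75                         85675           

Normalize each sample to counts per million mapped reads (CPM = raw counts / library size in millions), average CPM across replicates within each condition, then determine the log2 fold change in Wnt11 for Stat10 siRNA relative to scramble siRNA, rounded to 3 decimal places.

1.745

CPM(scramble siRNA rep1) = 33286 / 33.56 = 991.8355
CPM(scramble siRNA rep2) = 33329 / 63.56 = 524.3707
CPM(Stat10 siRNA rep1) = 51172 / 16.88 = 3031.5166
CPM(Stat10 siRNA rep2) = 85675 / 41.75 = 2052.0958
mean CPM(scramble siRNA) = 758.1031; mean CPM(Stat10 siRNA) = 2541.8062
Fold change = 2541.8062 / 758.1031 = 3.35285
log2(3.35285) = 1.7454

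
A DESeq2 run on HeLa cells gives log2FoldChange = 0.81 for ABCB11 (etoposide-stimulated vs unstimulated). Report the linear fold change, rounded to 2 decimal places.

Fold change = 2^(0.81) = 1.753

1.75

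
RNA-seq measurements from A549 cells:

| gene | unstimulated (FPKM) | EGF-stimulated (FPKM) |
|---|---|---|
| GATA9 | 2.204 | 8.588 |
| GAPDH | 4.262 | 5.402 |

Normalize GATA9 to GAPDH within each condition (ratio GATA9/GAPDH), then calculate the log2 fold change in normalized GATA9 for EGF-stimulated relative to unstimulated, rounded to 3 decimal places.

GATA9/GAPDH (unstimulated) = 2.204 / 4.262 = 0.51713
GATA9/GAPDH (EGF-stimulated) = 8.588 / 5.402 = 1.5898
Fold change = 1.5898 / 0.51713 = 3.0743
log2(3.0743) = 1.6202

1.620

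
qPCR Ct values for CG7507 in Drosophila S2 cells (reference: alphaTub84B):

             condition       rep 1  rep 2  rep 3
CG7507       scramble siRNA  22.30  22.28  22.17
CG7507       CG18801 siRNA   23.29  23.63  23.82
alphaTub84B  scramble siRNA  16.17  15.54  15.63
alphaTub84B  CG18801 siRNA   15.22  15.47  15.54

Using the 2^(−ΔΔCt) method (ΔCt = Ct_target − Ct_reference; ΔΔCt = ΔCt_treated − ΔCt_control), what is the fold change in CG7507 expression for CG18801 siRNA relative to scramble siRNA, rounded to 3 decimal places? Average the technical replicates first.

0.308

Mean Ct: CG7507 scramble siRNA 22.250; CG7507 CG18801 siRNA 23.580; alphaTub84B scramble siRNA 15.780; alphaTub84B CG18801 siRNA 15.410
ΔCt(scramble siRNA) = 22.250 − 15.780 = 6.470
ΔCt(CG18801 siRNA) = 23.580 − 15.410 = 8.170
ΔΔCt = 8.170 − 6.470 = 1.700
Fold change = 2^(−1.700) = 0.3078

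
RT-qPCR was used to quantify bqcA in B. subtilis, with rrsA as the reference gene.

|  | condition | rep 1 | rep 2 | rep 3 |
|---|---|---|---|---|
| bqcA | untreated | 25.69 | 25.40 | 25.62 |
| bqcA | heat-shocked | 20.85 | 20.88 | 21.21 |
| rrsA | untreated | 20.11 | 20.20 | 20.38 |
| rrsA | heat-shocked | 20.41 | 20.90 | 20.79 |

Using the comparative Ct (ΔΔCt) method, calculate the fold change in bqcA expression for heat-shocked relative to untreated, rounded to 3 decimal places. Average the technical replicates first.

Mean Ct: bqcA untreated 25.570; bqcA heat-shocked 20.980; rrsA untreated 20.230; rrsA heat-shocked 20.700
ΔCt(untreated) = 25.570 − 20.230 = 5.340
ΔCt(heat-shocked) = 20.980 − 20.700 = 0.280
ΔΔCt = 0.280 − 5.340 = -5.060
Fold change = 2^(−(-5.060)) = 2^5.060 = 33.3589

33.359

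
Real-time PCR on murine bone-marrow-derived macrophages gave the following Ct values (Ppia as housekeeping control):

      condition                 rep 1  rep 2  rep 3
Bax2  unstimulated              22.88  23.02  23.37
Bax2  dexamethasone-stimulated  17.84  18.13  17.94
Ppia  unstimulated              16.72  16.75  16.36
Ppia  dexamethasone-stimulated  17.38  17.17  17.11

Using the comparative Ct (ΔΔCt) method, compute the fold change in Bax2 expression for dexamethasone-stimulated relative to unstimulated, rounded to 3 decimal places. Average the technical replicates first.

53.076

Mean Ct: Bax2 unstimulated 23.090; Bax2 dexamethasone-stimulated 17.970; Ppia unstimulated 16.610; Ppia dexamethasone-stimulated 17.220
ΔCt(unstimulated) = 23.090 − 16.610 = 6.480
ΔCt(dexamethasone-stimulated) = 17.970 − 17.220 = 0.750
ΔΔCt = 0.750 − 6.480 = -5.730
Fold change = 2^(−(-5.730)) = 2^5.730 = 53.0765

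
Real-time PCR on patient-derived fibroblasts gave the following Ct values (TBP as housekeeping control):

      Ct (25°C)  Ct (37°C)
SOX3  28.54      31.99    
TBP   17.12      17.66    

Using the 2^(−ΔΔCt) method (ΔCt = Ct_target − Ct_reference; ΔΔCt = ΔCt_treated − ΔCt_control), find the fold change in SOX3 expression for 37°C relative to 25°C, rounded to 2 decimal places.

ΔCt(25°C) = 28.540 − 17.120 = 11.420
ΔCt(37°C) = 31.990 − 17.660 = 14.330
ΔΔCt = 14.330 − 11.420 = 2.910
Fold change = 2^(−2.910) = 0.133

0.13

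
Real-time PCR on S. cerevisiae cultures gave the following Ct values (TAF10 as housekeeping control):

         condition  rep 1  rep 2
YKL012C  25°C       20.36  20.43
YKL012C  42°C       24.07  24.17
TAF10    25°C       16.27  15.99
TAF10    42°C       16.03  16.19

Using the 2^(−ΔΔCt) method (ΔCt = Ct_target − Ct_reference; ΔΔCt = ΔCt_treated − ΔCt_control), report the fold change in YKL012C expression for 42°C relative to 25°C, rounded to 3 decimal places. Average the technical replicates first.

Mean Ct: YKL012C 25°C 20.395; YKL012C 42°C 24.120; TAF10 25°C 16.130; TAF10 42°C 16.110
ΔCt(25°C) = 20.395 − 16.130 = 4.265
ΔCt(42°C) = 24.120 − 16.110 = 8.010
ΔΔCt = 8.010 − 4.265 = 3.745
Fold change = 2^(−3.745) = 0.0746

0.075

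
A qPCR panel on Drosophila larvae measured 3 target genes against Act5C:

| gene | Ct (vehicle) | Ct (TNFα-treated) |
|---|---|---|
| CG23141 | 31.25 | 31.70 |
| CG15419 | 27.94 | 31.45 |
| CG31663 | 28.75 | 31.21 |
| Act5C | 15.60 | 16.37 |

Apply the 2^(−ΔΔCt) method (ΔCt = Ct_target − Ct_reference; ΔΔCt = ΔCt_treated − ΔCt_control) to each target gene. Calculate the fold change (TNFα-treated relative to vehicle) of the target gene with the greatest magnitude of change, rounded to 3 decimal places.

CG23141: ΔΔCt = (31.70−16.37) − (31.25−15.60) = 15.33 − 15.65 = -0.32; fold change = 2^0.32 = 1.248
CG15419: ΔΔCt = (31.45−16.37) − (27.94−15.60) = 15.08 − 12.34 = 2.74; fold change = 2^-2.74 = 0.150
CG31663: ΔΔCt = (31.21−16.37) − (28.75−15.60) = 14.84 − 13.15 = 1.69; fold change = 2^-1.69 = 0.310
CG15419 has the largest |ΔΔCt| = 2.74.

0.150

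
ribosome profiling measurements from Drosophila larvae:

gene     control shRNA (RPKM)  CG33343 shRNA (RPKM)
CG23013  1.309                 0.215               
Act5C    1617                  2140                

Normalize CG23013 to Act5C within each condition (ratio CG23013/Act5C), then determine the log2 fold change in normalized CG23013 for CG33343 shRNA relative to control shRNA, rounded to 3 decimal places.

-3.010

CG23013/Act5C (control shRNA) = 1.309 / 1617 = 0.00080952
CG23013/Act5C (CG33343 shRNA) = 0.215 / 2140 = 0.00010047
Fold change = 0.00010047 / 0.00080952 = 0.1241
log2(0.1241) = -3.0103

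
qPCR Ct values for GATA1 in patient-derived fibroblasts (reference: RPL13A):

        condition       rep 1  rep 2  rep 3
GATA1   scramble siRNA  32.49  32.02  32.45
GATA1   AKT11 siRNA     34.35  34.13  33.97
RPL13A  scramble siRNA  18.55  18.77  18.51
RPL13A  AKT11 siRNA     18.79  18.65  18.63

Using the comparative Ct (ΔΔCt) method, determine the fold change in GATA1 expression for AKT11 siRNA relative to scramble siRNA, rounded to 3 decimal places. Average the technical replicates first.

Mean Ct: GATA1 scramble siRNA 32.320; GATA1 AKT11 siRNA 34.150; RPL13A scramble siRNA 18.610; RPL13A AKT11 siRNA 18.690
ΔCt(scramble siRNA) = 32.320 − 18.610 = 13.710
ΔCt(AKT11 siRNA) = 34.150 − 18.690 = 15.460
ΔΔCt = 15.460 − 13.710 = 1.750
Fold change = 2^(−1.750) = 0.2973

0.297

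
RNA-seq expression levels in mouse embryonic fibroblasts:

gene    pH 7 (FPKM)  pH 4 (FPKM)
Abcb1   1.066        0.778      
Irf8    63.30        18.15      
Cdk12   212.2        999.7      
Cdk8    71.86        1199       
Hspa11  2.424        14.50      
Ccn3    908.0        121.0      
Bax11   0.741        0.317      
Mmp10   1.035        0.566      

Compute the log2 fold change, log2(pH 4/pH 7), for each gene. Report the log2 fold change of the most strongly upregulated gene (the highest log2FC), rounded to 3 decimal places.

log2(0.778/1.066) = -0.454  (Abcb1)
log2(18.15/63.30) = -1.802  (Irf8)
log2(999.7/212.2) = 2.236  (Cdk12)
log2(1199/71.86) = 4.060  (Cdk8)
log2(14.50/2.424) = 2.581  (Hspa11)
log2(121.0/908.0) = -2.908  (Ccn3)
log2(0.317/0.741) = -1.225  (Bax11)
log2(0.566/1.035) = -0.871  (Mmp10)
Cdk8 is most strongly upregulated.

4.060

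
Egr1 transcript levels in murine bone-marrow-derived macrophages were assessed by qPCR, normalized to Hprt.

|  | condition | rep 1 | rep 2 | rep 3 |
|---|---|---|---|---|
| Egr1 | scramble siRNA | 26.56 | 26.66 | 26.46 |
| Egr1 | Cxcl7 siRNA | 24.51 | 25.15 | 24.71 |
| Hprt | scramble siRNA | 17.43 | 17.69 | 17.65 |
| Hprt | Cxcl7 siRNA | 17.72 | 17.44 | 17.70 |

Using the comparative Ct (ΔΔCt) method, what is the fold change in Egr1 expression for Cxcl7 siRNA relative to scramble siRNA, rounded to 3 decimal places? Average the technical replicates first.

3.482

Mean Ct: Egr1 scramble siRNA 26.560; Egr1 Cxcl7 siRNA 24.790; Hprt scramble siRNA 17.590; Hprt Cxcl7 siRNA 17.620
ΔCt(scramble siRNA) = 26.560 − 17.590 = 8.970
ΔCt(Cxcl7 siRNA) = 24.790 − 17.620 = 7.170
ΔΔCt = 7.170 − 8.970 = -1.800
Fold change = 2^(−(-1.800)) = 2^1.800 = 3.4822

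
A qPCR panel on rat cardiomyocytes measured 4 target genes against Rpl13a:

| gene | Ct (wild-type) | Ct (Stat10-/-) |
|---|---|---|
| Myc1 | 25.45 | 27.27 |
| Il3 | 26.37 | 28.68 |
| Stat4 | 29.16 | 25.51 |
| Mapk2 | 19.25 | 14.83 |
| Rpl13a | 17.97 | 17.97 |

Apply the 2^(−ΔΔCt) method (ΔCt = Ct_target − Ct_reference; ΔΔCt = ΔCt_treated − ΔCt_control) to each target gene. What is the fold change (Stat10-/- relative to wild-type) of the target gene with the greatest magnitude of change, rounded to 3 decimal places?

Myc1: ΔΔCt = (27.27−17.97) − (25.45−17.97) = 9.30 − 7.48 = 1.82; fold change = 2^-1.82 = 0.283
Il3: ΔΔCt = (28.68−17.97) − (26.37−17.97) = 10.71 − 8.40 = 2.31; fold change = 2^-2.31 = 0.202
Stat4: ΔΔCt = (25.51−17.97) − (29.16−17.97) = 7.54 − 11.19 = -3.65; fold change = 2^3.65 = 12.553
Mapk2: ΔΔCt = (14.83−17.97) − (19.25−17.97) = -3.14 − 1.28 = -4.42; fold change = 2^4.42 = 21.407
Mapk2 has the largest |ΔΔCt| = 4.42.

21.407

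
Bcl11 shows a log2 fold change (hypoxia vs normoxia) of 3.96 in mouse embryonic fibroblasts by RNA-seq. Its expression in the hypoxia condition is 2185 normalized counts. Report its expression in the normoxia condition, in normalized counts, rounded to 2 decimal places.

Fold change = 2^(3.96) = 15.5625
normoxia expression = 2185 / 15.5625 = 140.40

140.40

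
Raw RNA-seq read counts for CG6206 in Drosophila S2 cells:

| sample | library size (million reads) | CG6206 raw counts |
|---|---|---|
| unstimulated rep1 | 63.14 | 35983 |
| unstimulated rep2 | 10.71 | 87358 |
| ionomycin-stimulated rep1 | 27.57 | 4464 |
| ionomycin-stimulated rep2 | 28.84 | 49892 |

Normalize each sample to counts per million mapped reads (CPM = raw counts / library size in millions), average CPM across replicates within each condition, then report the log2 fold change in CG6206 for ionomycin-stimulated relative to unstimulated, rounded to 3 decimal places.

-2.206

CPM(unstimulated rep1) = 35983 / 63.14 = 569.8923
CPM(unstimulated rep2) = 87358 / 10.71 = 8156.6760
CPM(ionomycin-stimulated rep1) = 4464 / 27.57 = 161.9151
CPM(ionomycin-stimulated rep2) = 49892 / 28.84 = 1729.9584
mean CPM(unstimulated) = 4363.2842; mean CPM(ionomycin-stimulated) = 945.9368
Fold change = 945.9368 / 4363.2842 = 0.21679
log2(0.21679) = -2.2056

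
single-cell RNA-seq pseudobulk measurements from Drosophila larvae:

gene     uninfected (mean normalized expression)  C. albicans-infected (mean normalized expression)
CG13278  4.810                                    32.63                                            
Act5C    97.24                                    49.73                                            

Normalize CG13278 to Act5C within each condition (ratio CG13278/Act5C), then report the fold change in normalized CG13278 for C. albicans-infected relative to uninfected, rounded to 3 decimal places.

13.265

CG13278/Act5C (uninfected) = 4.810 / 97.24 = 0.049465
CG13278/Act5C (C. albicans-infected) = 32.63 / 49.73 = 0.65614
Fold change = 0.65614 / 0.049465 = 13.2647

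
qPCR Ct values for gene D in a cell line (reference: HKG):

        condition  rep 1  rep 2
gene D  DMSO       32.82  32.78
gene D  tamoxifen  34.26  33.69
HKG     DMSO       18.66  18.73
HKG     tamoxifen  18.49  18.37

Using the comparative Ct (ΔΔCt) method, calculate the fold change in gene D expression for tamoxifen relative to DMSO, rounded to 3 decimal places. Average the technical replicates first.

0.369

Mean Ct: gene D DMSO 32.800; gene D tamoxifen 33.975; HKG DMSO 18.695; HKG tamoxifen 18.430
ΔCt(DMSO) = 32.800 − 18.695 = 14.105
ΔCt(tamoxifen) = 33.975 − 18.430 = 15.545
ΔΔCt = 15.545 − 14.105 = 1.440
Fold change = 2^(−1.440) = 0.3686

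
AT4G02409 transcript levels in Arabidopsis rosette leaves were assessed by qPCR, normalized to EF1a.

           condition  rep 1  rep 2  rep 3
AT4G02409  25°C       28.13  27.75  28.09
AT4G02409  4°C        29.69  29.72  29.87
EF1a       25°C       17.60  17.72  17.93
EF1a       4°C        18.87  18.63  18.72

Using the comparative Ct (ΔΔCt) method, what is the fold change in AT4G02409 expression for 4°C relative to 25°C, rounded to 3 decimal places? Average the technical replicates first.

0.582

Mean Ct: AT4G02409 25°C 27.990; AT4G02409 4°C 29.760; EF1a 25°C 17.750; EF1a 4°C 18.740
ΔCt(25°C) = 27.990 − 17.750 = 10.240
ΔCt(4°C) = 29.760 − 18.740 = 11.020
ΔΔCt = 11.020 − 10.240 = 0.780
Fold change = 2^(−0.780) = 0.5824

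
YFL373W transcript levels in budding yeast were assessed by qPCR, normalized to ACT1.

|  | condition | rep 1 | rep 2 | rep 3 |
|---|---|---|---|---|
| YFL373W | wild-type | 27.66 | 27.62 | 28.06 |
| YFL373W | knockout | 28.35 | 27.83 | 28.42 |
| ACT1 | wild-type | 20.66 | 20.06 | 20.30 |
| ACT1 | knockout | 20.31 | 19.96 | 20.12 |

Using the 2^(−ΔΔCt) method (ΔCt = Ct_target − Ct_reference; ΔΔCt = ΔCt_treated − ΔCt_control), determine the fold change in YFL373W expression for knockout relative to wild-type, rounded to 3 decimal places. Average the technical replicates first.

Mean Ct: YFL373W wild-type 27.780; YFL373W knockout 28.200; ACT1 wild-type 20.340; ACT1 knockout 20.130
ΔCt(wild-type) = 27.780 − 20.340 = 7.440
ΔCt(knockout) = 28.200 − 20.130 = 8.070
ΔΔCt = 8.070 − 7.440 = 0.630
Fold change = 2^(−0.630) = 0.6462

0.646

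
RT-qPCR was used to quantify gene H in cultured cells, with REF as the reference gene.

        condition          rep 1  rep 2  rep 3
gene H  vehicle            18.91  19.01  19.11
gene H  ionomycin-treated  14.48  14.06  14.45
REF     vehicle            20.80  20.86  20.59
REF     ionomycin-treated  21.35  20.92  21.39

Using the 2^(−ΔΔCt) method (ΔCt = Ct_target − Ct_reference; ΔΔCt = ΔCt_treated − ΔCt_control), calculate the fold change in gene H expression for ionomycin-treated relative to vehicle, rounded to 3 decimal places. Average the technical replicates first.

35.506

Mean Ct: gene H vehicle 19.010; gene H ionomycin-treated 14.330; REF vehicle 20.750; REF ionomycin-treated 21.220
ΔCt(vehicle) = 19.010 − 20.750 = -1.740
ΔCt(ionomycin-treated) = 14.330 − 21.220 = -6.890
ΔΔCt = -6.890 − (-1.740) = -5.150
Fold change = 2^(−(-5.150)) = 2^5.150 = 35.5062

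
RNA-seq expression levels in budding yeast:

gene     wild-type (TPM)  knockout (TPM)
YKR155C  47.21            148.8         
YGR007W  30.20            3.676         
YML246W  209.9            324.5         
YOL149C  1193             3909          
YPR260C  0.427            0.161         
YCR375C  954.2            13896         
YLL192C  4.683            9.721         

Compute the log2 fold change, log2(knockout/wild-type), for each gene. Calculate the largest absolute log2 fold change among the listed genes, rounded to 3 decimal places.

3.864

log2(148.8/47.21) = 1.656  (YKR155C)
log2(3.676/30.20) = -3.038  (YGR007W)
log2(324.5/209.9) = 0.629  (YML246W)
log2(3909/1193) = 1.712  (YOL149C)
log2(0.161/0.427) = -1.407  (YPR260C)
log2(13896/954.2) = 3.864  (YCR375C)
log2(9.721/4.683) = 1.054  (YLL192C)
The largest magnitude belongs to YCR375C.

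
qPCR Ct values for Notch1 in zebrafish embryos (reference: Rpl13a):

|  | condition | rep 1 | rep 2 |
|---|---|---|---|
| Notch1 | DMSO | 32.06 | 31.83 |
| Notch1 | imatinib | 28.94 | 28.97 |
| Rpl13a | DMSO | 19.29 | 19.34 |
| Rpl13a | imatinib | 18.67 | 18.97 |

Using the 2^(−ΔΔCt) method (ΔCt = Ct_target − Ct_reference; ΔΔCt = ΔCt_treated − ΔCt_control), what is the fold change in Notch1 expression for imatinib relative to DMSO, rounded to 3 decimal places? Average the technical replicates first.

Mean Ct: Notch1 DMSO 31.945; Notch1 imatinib 28.955; Rpl13a DMSO 19.315; Rpl13a imatinib 18.820
ΔCt(DMSO) = 31.945 − 19.315 = 12.630
ΔCt(imatinib) = 28.955 − 18.820 = 10.135
ΔΔCt = 10.135 − 12.630 = -2.495
Fold change = 2^(−(-2.495)) = 2^2.495 = 5.6373

5.637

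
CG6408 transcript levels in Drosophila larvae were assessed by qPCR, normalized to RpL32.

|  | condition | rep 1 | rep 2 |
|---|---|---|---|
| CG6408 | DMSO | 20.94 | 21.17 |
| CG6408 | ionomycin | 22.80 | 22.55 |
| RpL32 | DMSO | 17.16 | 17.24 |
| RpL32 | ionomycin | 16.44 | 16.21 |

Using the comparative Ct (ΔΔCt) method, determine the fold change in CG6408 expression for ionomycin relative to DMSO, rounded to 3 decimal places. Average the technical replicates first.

0.177

Mean Ct: CG6408 DMSO 21.055; CG6408 ionomycin 22.675; RpL32 DMSO 17.200; RpL32 ionomycin 16.325
ΔCt(DMSO) = 21.055 − 17.200 = 3.855
ΔCt(ionomycin) = 22.675 − 16.325 = 6.350
ΔΔCt = 6.350 − 3.855 = 2.495
Fold change = 2^(−2.495) = 0.1774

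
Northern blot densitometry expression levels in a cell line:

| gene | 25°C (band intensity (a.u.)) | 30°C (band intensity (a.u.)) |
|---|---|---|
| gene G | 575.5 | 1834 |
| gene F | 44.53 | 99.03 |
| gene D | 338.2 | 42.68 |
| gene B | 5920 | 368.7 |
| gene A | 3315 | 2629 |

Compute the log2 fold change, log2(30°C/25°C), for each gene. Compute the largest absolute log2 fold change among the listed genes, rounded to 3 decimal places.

4.005

log2(1834/575.5) = 1.672  (gene G)
log2(99.03/44.53) = 1.153  (gene F)
log2(42.68/338.2) = -2.986  (gene D)
log2(368.7/5920) = -4.005  (gene B)
log2(2629/3315) = -0.334  (gene A)
The largest magnitude belongs to gene B.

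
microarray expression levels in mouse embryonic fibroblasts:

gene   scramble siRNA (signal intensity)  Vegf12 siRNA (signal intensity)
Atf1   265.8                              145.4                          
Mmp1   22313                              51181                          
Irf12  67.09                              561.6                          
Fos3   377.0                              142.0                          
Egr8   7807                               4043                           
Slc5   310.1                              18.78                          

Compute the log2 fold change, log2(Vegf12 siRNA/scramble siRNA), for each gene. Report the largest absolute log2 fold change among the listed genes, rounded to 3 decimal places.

log2(145.4/265.8) = -0.870  (Atf1)
log2(51181/22313) = 1.198  (Mmp1)
log2(561.6/67.09) = 3.065  (Irf12)
log2(142.0/377.0) = -1.409  (Fos3)
log2(4043/7807) = -0.949  (Egr8)
log2(18.78/310.1) = -4.045  (Slc5)
The largest magnitude belongs to Slc5.

4.045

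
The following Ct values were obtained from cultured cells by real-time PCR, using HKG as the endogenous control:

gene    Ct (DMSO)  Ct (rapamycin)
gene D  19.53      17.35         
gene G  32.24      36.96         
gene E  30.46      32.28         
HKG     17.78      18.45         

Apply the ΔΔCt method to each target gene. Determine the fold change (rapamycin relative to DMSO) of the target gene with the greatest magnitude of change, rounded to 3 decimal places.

gene D: ΔΔCt = (17.35−18.45) − (19.53−17.78) = -1.10 − 1.75 = -2.85; fold change = 2^2.85 = 7.210
gene G: ΔΔCt = (36.96−18.45) − (32.24−17.78) = 18.51 − 14.46 = 4.05; fold change = 2^-4.05 = 0.060
gene E: ΔΔCt = (32.28−18.45) − (30.46−17.78) = 13.83 − 12.68 = 1.15; fold change = 2^-1.15 = 0.451
gene G has the largest |ΔΔCt| = 4.05.

0.060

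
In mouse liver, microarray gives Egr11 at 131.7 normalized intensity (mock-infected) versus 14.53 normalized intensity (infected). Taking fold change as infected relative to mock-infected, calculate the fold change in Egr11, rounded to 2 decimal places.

Fold change = 14.53 / 131.7 = 0.110
Egr11 is downregulated.

0.11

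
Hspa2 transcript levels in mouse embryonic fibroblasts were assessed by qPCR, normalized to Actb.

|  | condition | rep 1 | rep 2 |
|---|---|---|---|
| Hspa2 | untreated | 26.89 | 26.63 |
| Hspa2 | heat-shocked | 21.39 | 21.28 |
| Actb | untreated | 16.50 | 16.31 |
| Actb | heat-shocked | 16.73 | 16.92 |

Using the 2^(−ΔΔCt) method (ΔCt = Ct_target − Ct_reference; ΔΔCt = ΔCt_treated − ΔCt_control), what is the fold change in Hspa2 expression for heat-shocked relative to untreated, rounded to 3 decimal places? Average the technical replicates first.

Mean Ct: Hspa2 untreated 26.760; Hspa2 heat-shocked 21.335; Actb untreated 16.405; Actb heat-shocked 16.825
ΔCt(untreated) = 26.760 − 16.405 = 10.355
ΔCt(heat-shocked) = 21.335 − 16.825 = 4.510
ΔΔCt = 4.510 − 10.355 = -5.845
Fold change = 2^(−(-5.845)) = 2^5.845 = 57.4805

57.480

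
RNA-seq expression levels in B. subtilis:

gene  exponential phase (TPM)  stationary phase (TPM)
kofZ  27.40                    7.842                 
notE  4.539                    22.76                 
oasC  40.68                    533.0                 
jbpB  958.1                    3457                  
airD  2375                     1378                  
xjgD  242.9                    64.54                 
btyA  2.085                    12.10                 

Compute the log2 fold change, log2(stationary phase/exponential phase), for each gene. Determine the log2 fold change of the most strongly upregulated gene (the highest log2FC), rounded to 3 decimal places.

3.712

log2(7.842/27.40) = -1.805  (kofZ)
log2(22.76/4.539) = 2.326  (notE)
log2(533.0/40.68) = 3.712  (oasC)
log2(3457/958.1) = 1.851  (jbpB)
log2(1378/2375) = -0.785  (airD)
log2(64.54/242.9) = -1.912  (xjgD)
log2(12.10/2.085) = 2.537  (btyA)
oasC is most strongly upregulated.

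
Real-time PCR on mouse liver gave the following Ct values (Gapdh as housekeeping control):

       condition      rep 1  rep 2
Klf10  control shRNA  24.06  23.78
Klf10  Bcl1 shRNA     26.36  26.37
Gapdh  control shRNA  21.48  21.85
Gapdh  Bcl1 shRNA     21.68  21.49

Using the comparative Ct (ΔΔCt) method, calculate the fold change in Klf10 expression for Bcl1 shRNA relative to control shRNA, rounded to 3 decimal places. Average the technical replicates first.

0.174

Mean Ct: Klf10 control shRNA 23.920; Klf10 Bcl1 shRNA 26.365; Gapdh control shRNA 21.665; Gapdh Bcl1 shRNA 21.585
ΔCt(control shRNA) = 23.920 − 21.665 = 2.255
ΔCt(Bcl1 shRNA) = 26.365 − 21.585 = 4.780
ΔΔCt = 4.780 − 2.255 = 2.525
Fold change = 2^(−2.525) = 0.1737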